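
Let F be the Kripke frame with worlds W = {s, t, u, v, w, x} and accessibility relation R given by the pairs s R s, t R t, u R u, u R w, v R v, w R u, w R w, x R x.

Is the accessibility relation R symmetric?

Yes

Symmetric: yes — every pair in R has its reverse in R.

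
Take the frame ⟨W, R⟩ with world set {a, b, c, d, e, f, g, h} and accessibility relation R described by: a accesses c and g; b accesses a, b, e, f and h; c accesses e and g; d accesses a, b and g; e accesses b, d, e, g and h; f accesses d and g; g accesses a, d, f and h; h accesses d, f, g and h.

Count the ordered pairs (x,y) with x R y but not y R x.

14

Enumerating: (a,c), (b,a), (b,f), (b,h), (c,e), (c,g), (d,a), (d,b), (e,d), (e,g), (e,h), (f,d), (h,d), (h,f).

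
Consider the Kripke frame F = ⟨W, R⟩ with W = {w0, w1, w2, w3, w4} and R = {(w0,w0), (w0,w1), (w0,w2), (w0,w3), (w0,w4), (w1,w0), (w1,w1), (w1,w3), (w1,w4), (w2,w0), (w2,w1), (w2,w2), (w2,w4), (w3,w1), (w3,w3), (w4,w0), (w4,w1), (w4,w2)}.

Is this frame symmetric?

No

Symmetric: no — w0 R w3 but not w3 R w0.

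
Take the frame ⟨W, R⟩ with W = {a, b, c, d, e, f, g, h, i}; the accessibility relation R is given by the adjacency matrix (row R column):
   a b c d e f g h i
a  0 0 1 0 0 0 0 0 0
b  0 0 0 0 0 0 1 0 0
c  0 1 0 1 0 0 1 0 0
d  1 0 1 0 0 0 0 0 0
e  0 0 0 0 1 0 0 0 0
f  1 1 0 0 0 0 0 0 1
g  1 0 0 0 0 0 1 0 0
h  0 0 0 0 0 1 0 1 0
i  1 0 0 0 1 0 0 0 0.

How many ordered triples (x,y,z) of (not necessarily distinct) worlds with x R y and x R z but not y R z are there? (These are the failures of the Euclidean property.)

26

Enumerating: (a,c,c), (c,b,b), (c,b,d), (c,d,b), (c,d,d), (c,d,g), (c,g,b), (c,g,d), (d,a,a), (d,c,a), (d,c,c), (f,a,a), … and 14 more.
Total: 26.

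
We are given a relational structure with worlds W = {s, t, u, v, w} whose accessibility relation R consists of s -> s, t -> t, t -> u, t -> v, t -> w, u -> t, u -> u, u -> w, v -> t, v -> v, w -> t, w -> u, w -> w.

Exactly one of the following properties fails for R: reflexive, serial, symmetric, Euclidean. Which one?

Euclidean

Reflexive: yes — every world is R-related to itself.
Serial: yes — every world has a successor (e.g. s R s).
Symmetric: yes — every pair in R has its reverse in R.
Euclidean: no — t R u and t R v, but not u R v.
Only Euclidean fails.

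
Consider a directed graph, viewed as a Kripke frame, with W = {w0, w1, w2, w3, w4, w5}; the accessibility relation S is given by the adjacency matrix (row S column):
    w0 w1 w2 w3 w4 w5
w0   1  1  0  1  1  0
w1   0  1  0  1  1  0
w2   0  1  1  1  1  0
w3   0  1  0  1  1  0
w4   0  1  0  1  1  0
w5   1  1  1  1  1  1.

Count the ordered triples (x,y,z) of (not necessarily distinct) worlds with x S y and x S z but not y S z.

19

Enumerating: (w0,w1,w0), (w0,w3,w0), (w0,w4,w0), (w2,w1,w2), (w2,w3,w2), (w2,w4,w2), (w5,w0,w2), (w5,w0,w5), (w5,w1,w0), (w5,w1,w2), (w5,w1,w5), (w5,w2,w0), … and 7 more.
Total: 19.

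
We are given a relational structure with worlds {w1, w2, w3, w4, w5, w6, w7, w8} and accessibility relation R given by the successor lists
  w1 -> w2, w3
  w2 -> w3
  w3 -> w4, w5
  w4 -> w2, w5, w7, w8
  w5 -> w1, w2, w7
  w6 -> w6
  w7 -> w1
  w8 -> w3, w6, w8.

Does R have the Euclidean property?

No

Euclidean: no — w1 R w3 and w1 R w2, but not w3 R w2.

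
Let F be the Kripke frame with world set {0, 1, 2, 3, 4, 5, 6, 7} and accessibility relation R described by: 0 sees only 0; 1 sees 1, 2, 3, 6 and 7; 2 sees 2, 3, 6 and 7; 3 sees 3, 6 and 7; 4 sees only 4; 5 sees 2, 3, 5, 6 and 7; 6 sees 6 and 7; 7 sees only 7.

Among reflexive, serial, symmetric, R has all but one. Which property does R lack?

Reflexive: yes — every world is R-related to itself.
Serial: yes — every world has a successor (e.g. 0 R 0).
Symmetric: no — 1 R 2 but not 2 R 1.
Only symmetric fails.

symmetric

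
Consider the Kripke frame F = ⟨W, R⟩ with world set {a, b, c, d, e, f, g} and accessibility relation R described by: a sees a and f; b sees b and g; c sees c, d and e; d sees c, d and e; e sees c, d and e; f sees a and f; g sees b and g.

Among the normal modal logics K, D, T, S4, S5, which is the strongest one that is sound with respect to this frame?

S5

Serial (axiom D): yes — every world has a successor (e.g. a R a).
Reflexive (axiom T): yes — every world is R-related to itself.
Transitive (axiom 4): yes — every two-step R-path is closed by a direct edge.
Euclidean (axiom 5): yes — any two successors of a common world are R-related.
So F validates K, D, T, S4, S5. The strongest is S5.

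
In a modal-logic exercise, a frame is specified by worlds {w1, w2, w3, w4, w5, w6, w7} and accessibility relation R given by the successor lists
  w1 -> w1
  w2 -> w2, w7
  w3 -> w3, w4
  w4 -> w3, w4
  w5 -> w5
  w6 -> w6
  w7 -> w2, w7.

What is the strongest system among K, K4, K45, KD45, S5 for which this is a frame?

Transitive (axiom 4): yes — every two-step R-path is closed by a direct edge.
Euclidean (axiom 5): yes — any two successors of a common world are R-related.
Serial (axiom D): yes — every world has a successor (e.g. w1 R w1).
Reflexive (axiom T): yes — every world is R-related to itself.
So F validates K, K4, K45, KD45, S5. The strongest is S5.

S5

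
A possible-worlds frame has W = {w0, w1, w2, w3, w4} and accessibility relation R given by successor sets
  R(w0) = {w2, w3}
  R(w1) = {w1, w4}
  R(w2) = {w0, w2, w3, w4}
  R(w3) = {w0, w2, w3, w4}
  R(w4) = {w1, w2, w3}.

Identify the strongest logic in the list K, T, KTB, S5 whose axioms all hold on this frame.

Reflexive (axiom T): no — w0 is not related to itself.
Symmetric (axiom B): yes — every pair in R has its reverse in R.
Euclidean (axiom 5): no — w2 R w0 and w2 R w4, but not w0 R w4.
So F validates K; T would additionally require R to be reflexive. The strongest is K.

K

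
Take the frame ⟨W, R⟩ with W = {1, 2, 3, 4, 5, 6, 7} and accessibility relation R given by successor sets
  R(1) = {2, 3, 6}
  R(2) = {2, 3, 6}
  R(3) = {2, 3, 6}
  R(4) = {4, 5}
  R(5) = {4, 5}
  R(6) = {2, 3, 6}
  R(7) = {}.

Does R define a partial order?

No

Reflexive: no — 1 is not related to itself.
Transitive: yes — every two-step R-path is closed by a direct edge.
Antisymmetric: no — 2 R 3 and 3 R 2 with 2 ≠ 3.
So R is not a partial order.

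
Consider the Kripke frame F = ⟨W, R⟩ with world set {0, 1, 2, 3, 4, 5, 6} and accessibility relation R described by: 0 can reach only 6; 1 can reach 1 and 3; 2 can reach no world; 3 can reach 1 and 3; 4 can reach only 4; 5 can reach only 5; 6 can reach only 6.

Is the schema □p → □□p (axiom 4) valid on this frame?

The schema 4 characterises exactly the transitive frames.
Transitive: yes — every two-step R-path is closed by a direct edge.

Yes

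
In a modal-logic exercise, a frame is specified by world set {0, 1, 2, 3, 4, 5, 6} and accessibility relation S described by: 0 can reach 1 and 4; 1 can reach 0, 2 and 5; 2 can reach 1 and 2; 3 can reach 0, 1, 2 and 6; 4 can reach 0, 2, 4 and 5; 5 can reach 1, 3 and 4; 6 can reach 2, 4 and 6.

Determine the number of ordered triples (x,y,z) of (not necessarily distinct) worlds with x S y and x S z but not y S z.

Enumerating: (0,1,1), (0,1,4), (0,4,1), (1,0,0), (1,0,2), (1,0,5), (1,2,0), (1,2,5), (1,5,0), (1,5,2), (1,5,5), (2,1,1), … and 28 more.
Total: 40.

40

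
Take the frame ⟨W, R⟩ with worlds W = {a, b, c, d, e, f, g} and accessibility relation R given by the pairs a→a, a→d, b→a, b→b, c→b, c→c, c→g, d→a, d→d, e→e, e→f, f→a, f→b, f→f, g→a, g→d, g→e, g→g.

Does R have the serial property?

Yes

Serial: yes — every world has a successor (e.g. a R a).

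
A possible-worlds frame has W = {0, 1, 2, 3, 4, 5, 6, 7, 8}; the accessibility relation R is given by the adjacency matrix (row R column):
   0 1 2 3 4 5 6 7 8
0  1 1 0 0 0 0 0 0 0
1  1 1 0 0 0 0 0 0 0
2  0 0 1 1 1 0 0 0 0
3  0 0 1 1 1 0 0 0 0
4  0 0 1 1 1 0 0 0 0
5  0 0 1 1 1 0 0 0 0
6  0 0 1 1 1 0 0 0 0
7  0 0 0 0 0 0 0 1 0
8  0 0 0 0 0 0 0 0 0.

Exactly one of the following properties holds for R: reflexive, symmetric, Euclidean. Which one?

Reflexive: no — 5 is not related to itself.
Symmetric: no — 5 R 2 but not 2 R 5.
Euclidean: yes — any two successors of a common world are R-related.
Only Euclidean holds.

Euclidean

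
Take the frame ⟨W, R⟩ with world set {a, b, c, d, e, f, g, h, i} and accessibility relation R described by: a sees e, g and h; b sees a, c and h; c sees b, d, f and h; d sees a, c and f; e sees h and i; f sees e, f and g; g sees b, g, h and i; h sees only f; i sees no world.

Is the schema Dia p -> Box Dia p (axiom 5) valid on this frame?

No

By correspondence theory, 5 is valid on a frame iff R is Euclidean.
Euclidean: no — a R e and a R g, but not e R g.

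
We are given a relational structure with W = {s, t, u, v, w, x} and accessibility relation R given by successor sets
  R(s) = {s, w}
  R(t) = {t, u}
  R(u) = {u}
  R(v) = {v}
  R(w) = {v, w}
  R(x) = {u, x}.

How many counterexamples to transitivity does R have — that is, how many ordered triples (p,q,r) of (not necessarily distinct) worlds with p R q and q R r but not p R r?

1

Enumerating: (s,w,v).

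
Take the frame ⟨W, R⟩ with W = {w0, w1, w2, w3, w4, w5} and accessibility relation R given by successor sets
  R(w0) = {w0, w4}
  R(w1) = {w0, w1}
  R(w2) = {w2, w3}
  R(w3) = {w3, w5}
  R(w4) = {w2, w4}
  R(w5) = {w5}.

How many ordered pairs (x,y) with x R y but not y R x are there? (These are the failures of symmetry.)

5

Enumerating: (w0,w4), (w1,w0), (w2,w3), (w3,w5), (w4,w2).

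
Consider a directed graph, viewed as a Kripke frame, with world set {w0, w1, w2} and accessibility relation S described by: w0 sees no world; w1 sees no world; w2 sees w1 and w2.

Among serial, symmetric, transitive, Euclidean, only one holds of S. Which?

Serial: no — w0 has no S-successor.
Symmetric: no — w2 S w1 but not w1 S w2.
Transitive: yes — every two-step S-path is closed by a direct edge.
Euclidean: no — w2 S w1 and w2 S w1, but not w1 S w1.
Only transitive holds.

transitive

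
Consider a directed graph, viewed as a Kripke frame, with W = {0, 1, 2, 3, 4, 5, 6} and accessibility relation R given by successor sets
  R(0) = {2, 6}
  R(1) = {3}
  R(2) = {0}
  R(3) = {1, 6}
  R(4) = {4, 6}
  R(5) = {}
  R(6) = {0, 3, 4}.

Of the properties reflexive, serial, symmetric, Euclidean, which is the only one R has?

symmetric

Reflexive: no — 0 is not related to itself.
Serial: no — 5 has no R-successor.
Symmetric: yes — every pair in R has its reverse in R.
Euclidean: no — 0 R 2 and 0 R 6, but not 2 R 6.
Only symmetric holds.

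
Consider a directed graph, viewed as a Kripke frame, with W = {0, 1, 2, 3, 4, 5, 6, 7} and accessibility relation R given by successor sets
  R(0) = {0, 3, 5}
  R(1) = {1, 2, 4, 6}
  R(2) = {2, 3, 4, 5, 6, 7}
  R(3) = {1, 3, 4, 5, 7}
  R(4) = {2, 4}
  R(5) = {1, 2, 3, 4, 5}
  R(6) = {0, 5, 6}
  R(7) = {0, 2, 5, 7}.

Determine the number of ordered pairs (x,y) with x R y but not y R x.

16

Enumerating: (0,3), (0,5), (1,2), (1,4), (1,6), (2,3), (2,6), (3,1), (3,4), (3,7), (5,1), (5,4), (6,0), (6,5), (7,0), (7,5).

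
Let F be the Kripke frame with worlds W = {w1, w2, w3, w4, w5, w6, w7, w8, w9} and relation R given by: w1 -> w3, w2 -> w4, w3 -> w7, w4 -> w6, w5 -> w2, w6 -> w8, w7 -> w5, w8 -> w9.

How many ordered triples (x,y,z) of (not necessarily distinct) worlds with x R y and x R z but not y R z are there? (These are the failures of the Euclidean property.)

Enumerating: (w1,w3,w3), (w2,w4,w4), (w3,w7,w7), (w4,w6,w6), (w5,w2,w2), (w6,w8,w8), (w7,w5,w5), (w8,w9,w9).

8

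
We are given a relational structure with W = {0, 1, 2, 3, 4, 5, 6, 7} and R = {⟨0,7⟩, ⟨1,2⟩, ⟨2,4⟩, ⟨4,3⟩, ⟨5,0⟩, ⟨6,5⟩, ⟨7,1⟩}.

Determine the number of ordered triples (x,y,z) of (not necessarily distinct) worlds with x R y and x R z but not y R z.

7

Enumerating: (0,7,7), (1,2,2), (2,4,4), (4,3,3), (5,0,0), (6,5,5), (7,1,1).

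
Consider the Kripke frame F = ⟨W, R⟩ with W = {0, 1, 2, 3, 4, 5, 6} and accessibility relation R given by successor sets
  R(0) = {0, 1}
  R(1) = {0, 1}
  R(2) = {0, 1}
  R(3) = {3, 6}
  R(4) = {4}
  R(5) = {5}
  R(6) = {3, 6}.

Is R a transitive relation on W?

Yes

Transitive: yes — every two-step R-path is closed by a direct edge.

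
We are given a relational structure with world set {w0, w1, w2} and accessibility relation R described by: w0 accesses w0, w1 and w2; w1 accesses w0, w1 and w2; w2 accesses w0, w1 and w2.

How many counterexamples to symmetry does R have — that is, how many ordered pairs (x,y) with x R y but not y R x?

0

R is symmetric; there are no such tuples.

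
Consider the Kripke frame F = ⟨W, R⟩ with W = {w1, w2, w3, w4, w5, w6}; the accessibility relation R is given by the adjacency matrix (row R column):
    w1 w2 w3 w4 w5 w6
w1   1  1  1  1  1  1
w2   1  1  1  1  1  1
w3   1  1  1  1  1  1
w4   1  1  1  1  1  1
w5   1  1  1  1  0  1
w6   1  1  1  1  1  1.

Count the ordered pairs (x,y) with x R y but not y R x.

0

R is symmetric; there are no such tuples.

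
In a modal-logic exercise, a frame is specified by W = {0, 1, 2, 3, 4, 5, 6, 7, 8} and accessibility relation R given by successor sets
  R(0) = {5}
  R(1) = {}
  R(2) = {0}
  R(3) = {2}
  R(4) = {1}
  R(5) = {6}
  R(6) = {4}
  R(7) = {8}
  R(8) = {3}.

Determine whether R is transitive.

Transitive: no — 0 R 5 and 5 R 6, but not 0 R 6.

No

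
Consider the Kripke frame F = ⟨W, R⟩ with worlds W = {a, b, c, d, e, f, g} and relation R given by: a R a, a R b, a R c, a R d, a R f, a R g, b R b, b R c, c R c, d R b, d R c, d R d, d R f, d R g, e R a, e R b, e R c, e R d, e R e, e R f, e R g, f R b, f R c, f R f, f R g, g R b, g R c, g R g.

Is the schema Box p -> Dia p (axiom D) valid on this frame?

Yes

Axiom D corresponds to the accessibility relation being serial.
Serial: yes — every world has a successor (e.g. a R a).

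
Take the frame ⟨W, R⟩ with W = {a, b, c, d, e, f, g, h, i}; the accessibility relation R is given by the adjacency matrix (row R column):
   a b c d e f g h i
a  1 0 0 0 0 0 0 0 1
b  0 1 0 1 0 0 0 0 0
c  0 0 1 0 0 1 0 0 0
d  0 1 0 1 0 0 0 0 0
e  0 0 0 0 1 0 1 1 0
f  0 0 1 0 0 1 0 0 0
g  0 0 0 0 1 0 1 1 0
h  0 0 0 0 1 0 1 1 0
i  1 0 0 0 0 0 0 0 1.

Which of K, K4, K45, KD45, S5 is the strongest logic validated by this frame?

S5

Transitive (axiom 4): yes — every two-step R-path is closed by a direct edge.
Euclidean (axiom 5): yes — any two successors of a common world are R-related.
Serial (axiom D): yes — every world has a successor (e.g. a R a).
Reflexive (axiom T): yes — every world is R-related to itself.
So F validates K, K4, K45, KD45, S5. The strongest is S5.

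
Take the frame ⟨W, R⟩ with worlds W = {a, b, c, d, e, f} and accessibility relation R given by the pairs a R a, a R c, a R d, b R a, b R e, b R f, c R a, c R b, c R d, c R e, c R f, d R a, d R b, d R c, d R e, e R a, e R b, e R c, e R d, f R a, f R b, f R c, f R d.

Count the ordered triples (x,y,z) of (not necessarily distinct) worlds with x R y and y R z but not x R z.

32

Enumerating: (a,c,b), (a,c,e), (a,c,f), (a,d,b), (a,d,e), (b,a,c), (b,a,d), (b,e,b), (b,e,c), (b,e,d), (b,f,b), (b,f,c), … and 20 more.
Total: 32.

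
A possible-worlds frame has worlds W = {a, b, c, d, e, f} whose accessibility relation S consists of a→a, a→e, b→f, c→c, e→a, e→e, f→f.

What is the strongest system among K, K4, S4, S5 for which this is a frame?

K4

Transitive (axiom 4): yes — every two-step S-path is closed by a direct edge.
Reflexive (axiom T): no — b is not related to itself.
Euclidean (axiom 5): yes — any two successors of a common world are S-related.
So F validates K, K4; S4 would additionally require S to be reflexive. The strongest is K4.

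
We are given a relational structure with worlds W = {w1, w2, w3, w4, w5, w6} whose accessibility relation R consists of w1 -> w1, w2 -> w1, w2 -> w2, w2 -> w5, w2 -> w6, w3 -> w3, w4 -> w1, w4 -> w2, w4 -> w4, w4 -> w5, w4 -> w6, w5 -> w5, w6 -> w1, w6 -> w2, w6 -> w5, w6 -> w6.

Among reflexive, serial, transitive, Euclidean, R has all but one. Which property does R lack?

Euclidean

Reflexive: yes — every world is R-related to itself.
Serial: yes — every world has a successor (e.g. w1 R w1).
Transitive: yes — every two-step R-path is closed by a direct edge.
Euclidean: no — w2 R w1 and w2 R w5, but not w1 R w5.
Only Euclidean fails.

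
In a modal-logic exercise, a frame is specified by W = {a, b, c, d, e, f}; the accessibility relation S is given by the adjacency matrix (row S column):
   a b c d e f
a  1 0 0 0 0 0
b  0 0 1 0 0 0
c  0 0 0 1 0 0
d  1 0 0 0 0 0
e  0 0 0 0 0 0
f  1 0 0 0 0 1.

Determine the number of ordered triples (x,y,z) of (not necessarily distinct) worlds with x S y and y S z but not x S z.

Enumerating: (b,c,d), (c,d,a).

2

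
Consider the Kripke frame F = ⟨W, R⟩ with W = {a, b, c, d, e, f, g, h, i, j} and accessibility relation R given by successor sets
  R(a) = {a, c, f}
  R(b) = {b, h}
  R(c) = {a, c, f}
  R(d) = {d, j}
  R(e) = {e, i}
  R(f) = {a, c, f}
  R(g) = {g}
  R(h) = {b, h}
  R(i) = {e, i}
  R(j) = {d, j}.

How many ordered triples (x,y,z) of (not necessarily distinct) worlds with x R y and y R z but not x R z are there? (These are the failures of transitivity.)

0

R is transitive; there are no such tuples.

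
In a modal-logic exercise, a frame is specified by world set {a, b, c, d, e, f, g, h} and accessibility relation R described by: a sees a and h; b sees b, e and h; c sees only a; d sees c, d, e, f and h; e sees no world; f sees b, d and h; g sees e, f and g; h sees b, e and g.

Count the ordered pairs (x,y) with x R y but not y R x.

12

Enumerating: (a,h), (b,e), (c,a), (d,c), (d,e), (d,h), (f,b), (f,h), (g,e), (g,f), (h,e), (h,g).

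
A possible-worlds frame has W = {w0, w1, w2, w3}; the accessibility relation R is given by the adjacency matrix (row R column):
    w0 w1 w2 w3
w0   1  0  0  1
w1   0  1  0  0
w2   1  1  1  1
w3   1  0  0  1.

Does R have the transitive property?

Transitive: yes — every two-step R-path is closed by a direct edge.

Yes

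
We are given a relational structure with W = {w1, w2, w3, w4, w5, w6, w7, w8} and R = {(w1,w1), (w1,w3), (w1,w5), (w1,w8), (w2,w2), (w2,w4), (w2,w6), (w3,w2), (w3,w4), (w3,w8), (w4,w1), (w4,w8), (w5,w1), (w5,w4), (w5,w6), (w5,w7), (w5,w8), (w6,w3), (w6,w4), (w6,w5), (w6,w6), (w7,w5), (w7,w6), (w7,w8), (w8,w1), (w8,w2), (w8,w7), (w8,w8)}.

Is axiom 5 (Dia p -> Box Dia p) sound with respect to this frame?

No

By correspondence theory, 5 is valid on a frame iff R is Euclidean.
Euclidean: no — w1 R w3 and w1 R w5, but not w3 R w5.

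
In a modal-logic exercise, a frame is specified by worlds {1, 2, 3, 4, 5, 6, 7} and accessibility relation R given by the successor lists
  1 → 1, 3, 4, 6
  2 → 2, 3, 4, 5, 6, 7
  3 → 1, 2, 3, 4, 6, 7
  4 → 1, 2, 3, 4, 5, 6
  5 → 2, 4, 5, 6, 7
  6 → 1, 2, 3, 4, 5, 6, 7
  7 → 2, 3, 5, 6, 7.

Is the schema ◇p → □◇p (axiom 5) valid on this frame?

No

The schema 5 characterises exactly the Euclidean frames.
Euclidean: no — 2 R 3 and 2 R 5, but not 3 R 5.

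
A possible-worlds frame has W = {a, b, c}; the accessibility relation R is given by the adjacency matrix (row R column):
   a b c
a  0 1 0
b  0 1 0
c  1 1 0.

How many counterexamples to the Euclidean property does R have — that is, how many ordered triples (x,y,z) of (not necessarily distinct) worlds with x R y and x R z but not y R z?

Enumerating: (c,a,a), (c,b,a).

2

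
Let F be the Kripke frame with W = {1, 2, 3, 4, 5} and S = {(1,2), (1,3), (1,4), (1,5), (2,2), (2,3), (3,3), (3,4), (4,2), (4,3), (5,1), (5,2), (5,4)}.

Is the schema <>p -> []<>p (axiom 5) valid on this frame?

No

By correspondence theory, 5 is valid on a frame iff S is Euclidean.
Euclidean: no — 1 S 2 and 1 S 4, but not 2 S 4.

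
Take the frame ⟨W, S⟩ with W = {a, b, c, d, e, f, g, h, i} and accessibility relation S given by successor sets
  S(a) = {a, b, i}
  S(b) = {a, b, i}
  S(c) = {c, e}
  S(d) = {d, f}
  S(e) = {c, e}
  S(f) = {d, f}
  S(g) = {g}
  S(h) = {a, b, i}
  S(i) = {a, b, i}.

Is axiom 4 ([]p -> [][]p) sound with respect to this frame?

The schema 4 characterises exactly the transitive frames.
Transitive: yes — every two-step S-path is closed by a direct edge.

Yes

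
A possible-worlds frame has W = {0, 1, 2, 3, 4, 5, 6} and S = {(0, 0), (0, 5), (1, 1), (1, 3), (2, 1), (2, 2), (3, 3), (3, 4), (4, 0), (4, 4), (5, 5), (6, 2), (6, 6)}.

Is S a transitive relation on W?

No

Transitive: no — 1 S 3 and 3 S 4, but not 1 S 4.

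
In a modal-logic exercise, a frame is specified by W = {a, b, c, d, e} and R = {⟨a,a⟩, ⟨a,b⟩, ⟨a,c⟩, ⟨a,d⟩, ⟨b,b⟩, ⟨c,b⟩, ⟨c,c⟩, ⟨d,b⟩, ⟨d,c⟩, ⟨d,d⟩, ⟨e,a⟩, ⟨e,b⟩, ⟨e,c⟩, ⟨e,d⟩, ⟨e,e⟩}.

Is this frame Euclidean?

No

Euclidean: no — a R b and a R c, but not b R c.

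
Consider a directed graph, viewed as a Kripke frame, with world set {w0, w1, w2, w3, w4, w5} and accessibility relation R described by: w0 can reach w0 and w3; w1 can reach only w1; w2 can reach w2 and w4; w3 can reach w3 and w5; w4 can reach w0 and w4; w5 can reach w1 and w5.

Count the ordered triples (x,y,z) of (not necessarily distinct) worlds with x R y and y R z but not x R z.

4

Enumerating: (w0,w3,w5), (w2,w4,w0), (w3,w5,w1), (w4,w0,w3).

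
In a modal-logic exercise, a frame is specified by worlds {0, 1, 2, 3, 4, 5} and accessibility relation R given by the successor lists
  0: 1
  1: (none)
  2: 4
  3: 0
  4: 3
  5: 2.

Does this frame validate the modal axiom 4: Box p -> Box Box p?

The schema 4 characterises exactly the transitive frames.
Transitive: no — 2 R 4 and 4 R 3, but not 2 R 3.

No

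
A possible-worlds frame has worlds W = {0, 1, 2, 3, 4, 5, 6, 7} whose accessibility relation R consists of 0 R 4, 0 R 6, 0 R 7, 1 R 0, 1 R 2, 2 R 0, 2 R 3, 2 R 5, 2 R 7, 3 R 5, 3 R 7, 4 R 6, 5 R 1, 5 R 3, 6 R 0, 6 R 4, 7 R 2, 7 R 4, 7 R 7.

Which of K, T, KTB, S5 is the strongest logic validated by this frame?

Reflexive (axiom T): no — 0 is not related to itself.
Symmetric (axiom B): no — 0 R 4 but not 4 R 0.
Euclidean (axiom 5): no — 0 R 4 and 0 R 7, but not 4 R 7.
So F validates K; T would additionally require R to be reflexive. The strongest is K.

K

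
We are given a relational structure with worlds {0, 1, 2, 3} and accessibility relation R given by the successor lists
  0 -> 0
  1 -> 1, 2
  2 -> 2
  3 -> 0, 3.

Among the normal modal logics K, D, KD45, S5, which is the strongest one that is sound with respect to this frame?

Serial (axiom D): yes — every world has a successor (e.g. 0 R 0).
Euclidean (axiom 5): no — 1 R 2 and 1 R 1, but not 2 R 1.
Transitive (axiom 4): yes — every two-step R-path is closed by a direct edge.
Reflexive (axiom T): yes — every world is R-related to itself.
So F validates K, D; KD45 would additionally require R to be Euclidean. The strongest is D.

D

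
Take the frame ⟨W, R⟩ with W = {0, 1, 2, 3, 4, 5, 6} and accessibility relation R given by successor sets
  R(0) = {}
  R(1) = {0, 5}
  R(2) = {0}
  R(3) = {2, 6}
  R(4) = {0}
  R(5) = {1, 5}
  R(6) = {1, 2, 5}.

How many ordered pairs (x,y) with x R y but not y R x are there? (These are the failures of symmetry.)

Enumerating: (1,0), (2,0), (3,2), (3,6), (4,0), (6,1), (6,2), (6,5).

8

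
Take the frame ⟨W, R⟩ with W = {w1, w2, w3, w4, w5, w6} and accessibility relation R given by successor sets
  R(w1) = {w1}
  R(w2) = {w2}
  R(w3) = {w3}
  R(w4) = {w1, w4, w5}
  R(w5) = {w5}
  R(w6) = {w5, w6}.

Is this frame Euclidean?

Euclidean: no — w4 R w1 and w4 R w5, but not w1 R w5.

No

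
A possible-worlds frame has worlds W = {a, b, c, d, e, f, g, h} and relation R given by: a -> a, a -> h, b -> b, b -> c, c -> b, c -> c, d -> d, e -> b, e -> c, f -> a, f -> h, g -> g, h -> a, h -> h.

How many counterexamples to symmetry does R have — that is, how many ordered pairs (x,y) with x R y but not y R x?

4

Enumerating: (e,b), (e,c), (f,a), (f,h).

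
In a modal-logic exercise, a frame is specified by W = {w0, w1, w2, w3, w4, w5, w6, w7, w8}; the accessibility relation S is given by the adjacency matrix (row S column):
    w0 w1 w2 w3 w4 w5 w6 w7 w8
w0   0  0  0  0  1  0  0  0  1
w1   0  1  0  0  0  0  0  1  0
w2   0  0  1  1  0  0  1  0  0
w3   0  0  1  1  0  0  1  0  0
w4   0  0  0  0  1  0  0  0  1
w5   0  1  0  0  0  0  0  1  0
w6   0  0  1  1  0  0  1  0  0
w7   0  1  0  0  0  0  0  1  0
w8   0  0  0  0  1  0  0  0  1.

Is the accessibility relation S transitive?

Yes

Transitive: yes — every two-step S-path is closed by a direct edge.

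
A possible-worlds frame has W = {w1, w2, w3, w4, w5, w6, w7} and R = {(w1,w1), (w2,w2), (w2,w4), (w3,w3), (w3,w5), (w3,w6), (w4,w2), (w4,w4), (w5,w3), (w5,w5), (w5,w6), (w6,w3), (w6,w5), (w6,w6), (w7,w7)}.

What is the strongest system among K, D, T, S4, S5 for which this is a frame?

S5

Serial (axiom D): yes — every world has a successor (e.g. w1 R w1).
Reflexive (axiom T): yes — every world is R-related to itself.
Transitive (axiom 4): yes — every two-step R-path is closed by a direct edge.
Euclidean (axiom 5): yes — any two successors of a common world are R-related.
So F validates K, D, T, S4, S5. The strongest is S5.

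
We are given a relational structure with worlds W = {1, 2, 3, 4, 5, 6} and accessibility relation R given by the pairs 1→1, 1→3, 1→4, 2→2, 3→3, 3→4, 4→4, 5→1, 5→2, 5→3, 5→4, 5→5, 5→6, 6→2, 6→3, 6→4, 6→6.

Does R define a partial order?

Reflexive: yes — every world is R-related to itself.
Transitive: yes — every two-step R-path is closed by a direct edge.
Antisymmetric: yes — no distinct pair is related both ways.
So R is a partial order.

Yes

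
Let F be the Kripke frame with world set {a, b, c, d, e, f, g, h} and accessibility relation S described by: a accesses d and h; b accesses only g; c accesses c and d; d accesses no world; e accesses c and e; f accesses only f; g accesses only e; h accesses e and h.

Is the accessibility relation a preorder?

No

Reflexive: no — a is not related to itself.
Transitive: no — a S h and h S e, but not a S e.
So S is not a preorder.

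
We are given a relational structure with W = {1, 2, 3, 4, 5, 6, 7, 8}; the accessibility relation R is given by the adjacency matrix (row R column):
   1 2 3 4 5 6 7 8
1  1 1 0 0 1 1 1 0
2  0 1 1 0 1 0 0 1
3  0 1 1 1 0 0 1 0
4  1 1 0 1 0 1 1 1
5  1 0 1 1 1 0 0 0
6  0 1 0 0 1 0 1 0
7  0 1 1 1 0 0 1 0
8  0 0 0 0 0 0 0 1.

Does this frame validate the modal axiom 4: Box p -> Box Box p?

No

The schema 4 characterises exactly the transitive frames.
Transitive: no — 1 R 2 and 2 R 3, but not 1 R 3.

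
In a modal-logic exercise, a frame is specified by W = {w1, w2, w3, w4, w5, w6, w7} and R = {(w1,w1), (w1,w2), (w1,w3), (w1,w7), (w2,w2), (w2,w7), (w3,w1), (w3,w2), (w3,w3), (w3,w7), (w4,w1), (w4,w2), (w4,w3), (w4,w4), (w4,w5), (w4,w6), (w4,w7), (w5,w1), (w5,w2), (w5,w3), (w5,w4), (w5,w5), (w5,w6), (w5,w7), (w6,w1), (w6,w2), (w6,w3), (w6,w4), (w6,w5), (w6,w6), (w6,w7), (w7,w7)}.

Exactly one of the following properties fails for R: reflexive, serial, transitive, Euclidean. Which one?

Euclidean

Reflexive: yes — every world is R-related to itself.
Serial: yes — every world has a successor (e.g. w1 R w1).
Transitive: yes — every two-step R-path is closed by a direct edge.
Euclidean: no — w1 R w2 and w1 R w3, but not w2 R w3.
Only Euclidean fails.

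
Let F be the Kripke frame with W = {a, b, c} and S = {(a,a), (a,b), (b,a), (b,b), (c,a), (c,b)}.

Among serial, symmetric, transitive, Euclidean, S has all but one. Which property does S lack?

symmetric

Serial: yes — every world has a successor (e.g. a S a).
Symmetric: no — c S a but not a S c.
Transitive: yes — every two-step S-path is closed by a direct edge.
Euclidean: yes — any two successors of a common world are S-related.
Only symmetric fails.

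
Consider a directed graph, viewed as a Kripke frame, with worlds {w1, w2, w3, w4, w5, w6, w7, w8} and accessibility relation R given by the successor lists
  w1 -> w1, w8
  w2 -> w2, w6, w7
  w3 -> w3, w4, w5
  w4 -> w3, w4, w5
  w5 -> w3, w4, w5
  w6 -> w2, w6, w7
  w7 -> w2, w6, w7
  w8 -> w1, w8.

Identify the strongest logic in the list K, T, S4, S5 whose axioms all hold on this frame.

Reflexive (axiom T): yes — every world is R-related to itself.
Transitive (axiom 4): yes — every two-step R-path is closed by a direct edge.
Euclidean (axiom 5): yes — any two successors of a common world are R-related.
So F validates K, T, S4, S5. The strongest is S5.

S5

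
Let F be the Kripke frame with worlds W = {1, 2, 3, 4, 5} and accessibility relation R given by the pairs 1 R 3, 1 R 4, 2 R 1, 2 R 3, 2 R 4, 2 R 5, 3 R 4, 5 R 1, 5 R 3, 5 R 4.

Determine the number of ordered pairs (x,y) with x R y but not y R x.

Enumerating: (1,3), (1,4), (2,1), (2,3), (2,4), (2,5), (3,4), (5,1), (5,3), (5,4).

10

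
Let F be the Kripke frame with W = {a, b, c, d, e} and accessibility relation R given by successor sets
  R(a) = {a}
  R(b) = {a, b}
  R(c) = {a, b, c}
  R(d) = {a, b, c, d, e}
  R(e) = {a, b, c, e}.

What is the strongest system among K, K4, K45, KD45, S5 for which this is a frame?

Transitive (axiom 4): yes — every two-step R-path is closed by a direct edge.
Euclidean (axiom 5): no — c R a and c R b, but not a R b.
Serial (axiom D): yes — every world has a successor (e.g. a R a).
Reflexive (axiom T): yes — every world is R-related to itself.
So F validates K, K4; K45 would additionally require R to be Euclidean. The strongest is K4.

K4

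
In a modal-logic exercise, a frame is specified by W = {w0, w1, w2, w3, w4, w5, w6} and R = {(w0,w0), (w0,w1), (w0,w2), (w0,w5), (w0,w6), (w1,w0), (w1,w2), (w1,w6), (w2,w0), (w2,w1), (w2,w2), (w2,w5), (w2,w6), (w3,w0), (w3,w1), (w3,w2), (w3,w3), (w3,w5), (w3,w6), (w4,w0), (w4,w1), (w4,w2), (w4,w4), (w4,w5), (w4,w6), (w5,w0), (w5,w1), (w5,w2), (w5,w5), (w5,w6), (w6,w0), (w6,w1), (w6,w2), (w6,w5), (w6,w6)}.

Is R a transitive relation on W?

No

Transitive: no — w1 R w0 and w0 R w5, but not w1 R w5.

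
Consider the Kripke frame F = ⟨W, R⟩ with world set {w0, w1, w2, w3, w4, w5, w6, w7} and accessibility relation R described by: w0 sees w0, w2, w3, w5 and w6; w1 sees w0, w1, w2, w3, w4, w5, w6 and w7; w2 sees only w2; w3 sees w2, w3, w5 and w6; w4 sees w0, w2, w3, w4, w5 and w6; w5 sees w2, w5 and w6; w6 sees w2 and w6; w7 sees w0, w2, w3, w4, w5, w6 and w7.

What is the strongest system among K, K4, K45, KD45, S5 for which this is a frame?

Transitive (axiom 4): yes — every two-step R-path is closed by a direct edge.
Euclidean (axiom 5): no — w0 R w2 and w0 R w3, but not w2 R w3.
Serial (axiom D): yes — every world has a successor (e.g. w0 R w0).
Reflexive (axiom T): yes — every world is R-related to itself.
So F validates K, K4; K45 would additionally require R to be Euclidean. The strongest is K4.

K4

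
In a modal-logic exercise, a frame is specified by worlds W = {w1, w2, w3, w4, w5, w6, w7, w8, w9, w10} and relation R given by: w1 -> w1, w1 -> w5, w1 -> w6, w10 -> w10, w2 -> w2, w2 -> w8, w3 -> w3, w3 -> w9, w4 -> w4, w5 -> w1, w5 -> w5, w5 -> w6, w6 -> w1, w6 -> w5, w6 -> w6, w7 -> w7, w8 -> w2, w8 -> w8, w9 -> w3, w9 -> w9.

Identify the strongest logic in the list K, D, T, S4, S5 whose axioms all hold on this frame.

Serial (axiom D): yes — every world has a successor (e.g. w1 R w1).
Reflexive (axiom T): yes — every world is R-related to itself.
Transitive (axiom 4): yes — every two-step R-path is closed by a direct edge.
Euclidean (axiom 5): yes — any two successors of a common world are R-related.
So F validates K, D, T, S4, S5. The strongest is S5.

S5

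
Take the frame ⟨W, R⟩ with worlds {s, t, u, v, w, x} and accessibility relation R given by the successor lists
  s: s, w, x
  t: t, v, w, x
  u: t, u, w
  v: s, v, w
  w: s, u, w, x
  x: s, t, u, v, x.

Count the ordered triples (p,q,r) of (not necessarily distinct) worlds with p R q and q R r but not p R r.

Enumerating: (s,w,u), (s,x,t), (s,x,u), (s,x,v), (t,v,s), (t,w,s), (t,w,u), (t,x,s), (t,x,u), (u,t,v), (u,t,x), (u,w,s), … and 11 more.
Total: 23.

23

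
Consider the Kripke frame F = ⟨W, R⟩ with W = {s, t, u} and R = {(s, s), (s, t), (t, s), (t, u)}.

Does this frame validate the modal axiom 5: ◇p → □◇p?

By correspondence theory, 5 is valid on a frame iff R is Euclidean.
Euclidean: no — t R s and t R u, but not s R u.

No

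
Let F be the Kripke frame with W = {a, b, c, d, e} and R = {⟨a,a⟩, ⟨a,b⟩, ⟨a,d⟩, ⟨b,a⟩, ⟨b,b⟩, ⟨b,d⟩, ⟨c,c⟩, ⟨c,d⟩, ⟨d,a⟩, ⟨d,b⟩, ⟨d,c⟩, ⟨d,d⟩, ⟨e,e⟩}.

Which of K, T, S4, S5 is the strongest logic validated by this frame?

T

Reflexive (axiom T): yes — every world is R-related to itself.
Transitive (axiom 4): no — a R d and d R c, but not a R c.
Euclidean (axiom 5): no — d R a and d R c, but not a R c.
So F validates K, T; S4 would additionally require R to be transitive. The strongest is T.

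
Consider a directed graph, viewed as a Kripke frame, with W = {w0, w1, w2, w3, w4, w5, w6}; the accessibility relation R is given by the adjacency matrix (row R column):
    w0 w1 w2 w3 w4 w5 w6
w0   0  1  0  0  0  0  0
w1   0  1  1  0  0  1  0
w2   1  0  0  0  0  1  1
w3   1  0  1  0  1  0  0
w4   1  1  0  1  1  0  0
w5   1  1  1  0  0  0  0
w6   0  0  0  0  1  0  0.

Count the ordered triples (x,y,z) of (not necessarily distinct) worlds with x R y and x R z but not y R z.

Enumerating: (w1,w2,w1), (w1,w2,w2), (w1,w5,w5), (w2,w0,w0), (w2,w0,w5), (w2,w0,w6), (w2,w5,w5), (w2,w5,w6), (w2,w6,w0), (w2,w6,w5), (w2,w6,w6), (w3,w0,w0), … and 18 more.
Total: 30.

30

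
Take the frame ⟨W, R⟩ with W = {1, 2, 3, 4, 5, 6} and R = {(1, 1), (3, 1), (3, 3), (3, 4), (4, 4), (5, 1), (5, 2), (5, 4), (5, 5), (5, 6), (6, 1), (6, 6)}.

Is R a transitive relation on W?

Yes

Transitive: yes — every two-step R-path is closed by a direct edge.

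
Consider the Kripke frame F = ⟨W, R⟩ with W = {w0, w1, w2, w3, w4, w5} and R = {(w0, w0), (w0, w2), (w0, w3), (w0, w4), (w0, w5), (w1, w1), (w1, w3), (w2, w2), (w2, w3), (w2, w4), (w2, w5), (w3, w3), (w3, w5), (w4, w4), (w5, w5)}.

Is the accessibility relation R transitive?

Transitive: no — w1 R w3 and w3 R w5, but not w1 R w5.

No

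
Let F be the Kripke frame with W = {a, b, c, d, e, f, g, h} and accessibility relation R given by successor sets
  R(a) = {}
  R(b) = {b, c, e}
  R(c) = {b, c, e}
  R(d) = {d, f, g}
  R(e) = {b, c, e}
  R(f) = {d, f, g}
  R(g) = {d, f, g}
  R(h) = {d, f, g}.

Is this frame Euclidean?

Yes

Euclidean: yes — any two successors of a common world are R-related.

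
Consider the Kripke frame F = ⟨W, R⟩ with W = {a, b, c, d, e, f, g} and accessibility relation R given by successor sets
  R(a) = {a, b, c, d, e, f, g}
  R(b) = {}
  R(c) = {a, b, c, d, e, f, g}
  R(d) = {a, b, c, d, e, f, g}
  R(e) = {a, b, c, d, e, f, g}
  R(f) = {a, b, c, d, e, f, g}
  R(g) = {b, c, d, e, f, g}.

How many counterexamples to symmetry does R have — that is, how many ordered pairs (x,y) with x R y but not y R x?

Enumerating: (a,b), (a,g), (c,b), (d,b), (e,b), (f,b), (g,b).

7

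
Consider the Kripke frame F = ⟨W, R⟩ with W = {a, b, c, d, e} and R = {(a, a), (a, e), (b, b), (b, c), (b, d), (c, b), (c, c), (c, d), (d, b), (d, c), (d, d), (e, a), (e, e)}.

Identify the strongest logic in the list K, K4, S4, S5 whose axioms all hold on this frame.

Transitive (axiom 4): yes — every two-step R-path is closed by a direct edge.
Reflexive (axiom T): yes — every world is R-related to itself.
Euclidean (axiom 5): yes — any two successors of a common world are R-related.
So F validates K, K4, S4, S5. The strongest is S5.

S5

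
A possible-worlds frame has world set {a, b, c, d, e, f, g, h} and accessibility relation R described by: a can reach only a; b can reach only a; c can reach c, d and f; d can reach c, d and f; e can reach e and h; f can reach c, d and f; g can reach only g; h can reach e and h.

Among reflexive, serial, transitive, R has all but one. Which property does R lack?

Reflexive: no — b is not related to itself.
Serial: yes — every world has a successor (e.g. a R a).
Transitive: yes — every two-step R-path is closed by a direct edge.
Only reflexive fails.

reflexive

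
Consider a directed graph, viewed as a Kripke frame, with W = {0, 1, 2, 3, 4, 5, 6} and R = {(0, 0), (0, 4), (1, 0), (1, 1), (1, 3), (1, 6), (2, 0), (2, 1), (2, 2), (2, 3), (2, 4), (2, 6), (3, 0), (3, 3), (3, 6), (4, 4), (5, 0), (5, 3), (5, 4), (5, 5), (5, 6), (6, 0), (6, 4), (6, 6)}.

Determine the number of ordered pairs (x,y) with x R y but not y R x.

17

Enumerating: (0,4), (1,0), (1,3), (1,6), (2,0), (2,1), (2,3), (2,4), (2,6), (3,0), (3,6), (5,0), (5,3), (5,4), (5,6), (6,0), (6,4).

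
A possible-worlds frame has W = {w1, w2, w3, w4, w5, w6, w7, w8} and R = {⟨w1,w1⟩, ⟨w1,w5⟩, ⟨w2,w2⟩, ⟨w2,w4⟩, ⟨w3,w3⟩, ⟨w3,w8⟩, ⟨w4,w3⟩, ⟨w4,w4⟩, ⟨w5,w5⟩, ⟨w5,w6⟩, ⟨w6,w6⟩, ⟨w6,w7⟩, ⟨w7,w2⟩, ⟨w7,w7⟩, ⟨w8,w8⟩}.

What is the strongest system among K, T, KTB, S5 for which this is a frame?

Reflexive (axiom T): yes — every world is R-related to itself.
Symmetric (axiom B): no — w1 R w5 but not w5 R w1.
Euclidean (axiom 5): no — w1 R w5 and w1 R w1, but not w5 R w1.
So F validates K, T; KTB would additionally require R to be symmetric. The strongest is T.

T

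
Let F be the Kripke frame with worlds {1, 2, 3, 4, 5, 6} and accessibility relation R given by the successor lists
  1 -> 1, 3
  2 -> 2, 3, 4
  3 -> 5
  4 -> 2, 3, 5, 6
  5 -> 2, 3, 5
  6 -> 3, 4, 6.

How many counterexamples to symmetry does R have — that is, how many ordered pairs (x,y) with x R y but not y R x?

Enumerating: (1,3), (2,3), (4,3), (4,5), (5,2), (6,3).

6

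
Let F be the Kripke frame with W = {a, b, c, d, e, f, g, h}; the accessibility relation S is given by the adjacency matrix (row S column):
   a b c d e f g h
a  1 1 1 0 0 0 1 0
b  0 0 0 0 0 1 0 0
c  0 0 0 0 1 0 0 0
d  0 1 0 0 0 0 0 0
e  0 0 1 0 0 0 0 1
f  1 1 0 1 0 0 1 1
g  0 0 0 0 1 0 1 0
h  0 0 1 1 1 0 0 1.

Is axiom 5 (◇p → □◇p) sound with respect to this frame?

No

By correspondence theory, 5 is valid on a frame iff S is Euclidean.
Euclidean: no — a S b and a S c, but not b S c.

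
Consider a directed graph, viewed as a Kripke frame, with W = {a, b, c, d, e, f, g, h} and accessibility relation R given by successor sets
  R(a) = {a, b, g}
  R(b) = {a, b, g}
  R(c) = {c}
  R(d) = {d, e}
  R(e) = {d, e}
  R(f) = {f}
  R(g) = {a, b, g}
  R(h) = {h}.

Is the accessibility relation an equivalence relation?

Yes

Reflexive: yes — every world is R-related to itself.
Symmetric: yes — every pair in R has its reverse in R.
Transitive: yes — every two-step R-path is closed by a direct edge.
So R is an equivalence relation.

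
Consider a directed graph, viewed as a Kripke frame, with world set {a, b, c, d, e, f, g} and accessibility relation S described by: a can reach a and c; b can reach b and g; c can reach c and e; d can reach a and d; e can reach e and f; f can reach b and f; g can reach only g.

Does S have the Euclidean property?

Euclidean: no — a S c and a S a, but not c S a.

No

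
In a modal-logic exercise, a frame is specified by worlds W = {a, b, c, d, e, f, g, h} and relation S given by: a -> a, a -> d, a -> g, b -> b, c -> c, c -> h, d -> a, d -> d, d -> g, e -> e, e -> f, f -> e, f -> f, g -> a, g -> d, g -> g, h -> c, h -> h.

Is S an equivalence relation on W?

Yes

Reflexive: yes — every world is S-related to itself.
Symmetric: yes — every pair in S has its reverse in S.
Transitive: yes — every two-step S-path is closed by a direct edge.
So S is an equivalence relation.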